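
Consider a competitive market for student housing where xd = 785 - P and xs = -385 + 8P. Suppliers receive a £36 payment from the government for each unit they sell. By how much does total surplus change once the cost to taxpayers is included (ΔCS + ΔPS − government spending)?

Net change in total surplus = -£576

Pre-subsidy: 785 - P = -385 + 8P gives P* = 130, x* = 655.
With the subsidy, sellers receive Ps = Pb + 36 for each unit, where Pb is the price buyers pay.
Supply in terms of Pb becomes xs = -385 + 8(Pb + 36) = -97 + 8Pb. Setting this equal to demand: 785 - Pb = -97 + 8Pb, so Pb = 98.
Sellers receive Ps = 98 + 36 = 134; x' = 785 − 1·98 = 687.
ΔCS = ½(655 + 687)(130 − 98) = 21472; ΔPS = ½(655 + 687)(134 − 130) = 2684.
Government spending = 36 × 687 = 24732.
Net change = 21472 + 2684 − 24732 = -576. The loss equals the DWL triangle ½·36·32.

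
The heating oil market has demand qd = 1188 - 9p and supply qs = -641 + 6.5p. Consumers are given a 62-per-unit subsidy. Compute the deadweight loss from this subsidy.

Pre-subsidy: 1188 - 9p = -641 + 6.5p gives p* = 118, q* = 126.
With the rebate, buyers effectively pay pb = ps − 62, where ps is the price sellers receive.
Demand in terms of ps becomes qd = 1188 − 9(ps − 62) = 1746 - 9ps. Setting this equal to supply: 1746 - 9ps = -641 + 6.5ps, so ps = 154.
Buyers pay pb = 154 − 62 = 92; q' = -641 + 6.5·154 = 360.
The subsidy expands output by 360 − 126 = 234 past the efficient level; on those units the gap between marginal cost and willingness to pay runs from 0 up to 62.
DWL = ½ × 62 × 234 = 7254.

Deadweight loss = 7254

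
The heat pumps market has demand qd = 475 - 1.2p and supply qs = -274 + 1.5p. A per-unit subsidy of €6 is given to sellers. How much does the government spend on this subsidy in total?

Government cost = 2630/3

Pre-subsidy: 475 - 1.2p = -274 + 1.5p gives p* = 7490/27, q* = 1279/9.
With the subsidy, sellers receive ps = pb + 6 for each unit, where pb is the price buyers pay.
Supply in terms of pb becomes qs = -274 + 1.5(pb + 6) = -265 + 1.5pb. Setting this equal to demand: 475 - 1.2pb = -265 + 1.5pb, so pb = 7400/27.
Sellers receive ps = 7400/27 + 6 = 7562/27; q' = 475 − 1.2·(7400/27) = 1315/9.
Government outlay = subsidy × quantity = 6 × 1315/9 = 2630/3.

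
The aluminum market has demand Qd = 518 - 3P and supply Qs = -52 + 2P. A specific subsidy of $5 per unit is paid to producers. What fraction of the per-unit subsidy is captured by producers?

Producer share = 0.6

Pre-subsidy: 518 - 3P = -52 + 2P gives P* = 114, Q* = 176.
With the subsidy, sellers receive Ps = Pb + 5 for each unit, where Pb is the price buyers pay.
Supply in terms of Pb becomes Qs = -52 + 2(Pb + 5) = -42 + 2Pb. Setting this equal to demand: 518 - 3Pb = -42 + 2Pb, so Pb = 112.
Sellers receive Ps = 112 + 5 = 117; Q' = 518 − 3·112 = 182.
Buyers' price falls by P* − Pb = 114 − 112 = 2; sellers' price rises by Ps − P* = 117 − 114 = 3.
So producers capture 3/5 = 0.6 of each unit of subsidy.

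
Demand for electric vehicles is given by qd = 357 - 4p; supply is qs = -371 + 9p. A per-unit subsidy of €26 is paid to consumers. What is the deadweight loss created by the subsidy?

Deadweight loss = €936

Pre-subsidy: 357 - 4p = -371 + 9p gives p* = 56, q* = 133.
With the rebate, buyers effectively pay pb = ps − 26, where ps is the price sellers receive.
Demand in terms of ps becomes qd = 357 − 4(ps − 26) = 461 - 4ps. Setting this equal to supply: 461 - 4ps = -371 + 9ps, so ps = 64.
Buyers pay pb = 64 − 26 = 38; q' = -371 + 9·64 = 205.
The subsidy expands output by 205 − 133 = 72 past the efficient level; on those units the gap between marginal cost and willingness to pay runs from 0 up to 26.
DWL = ½ × 26 × 72 = 936.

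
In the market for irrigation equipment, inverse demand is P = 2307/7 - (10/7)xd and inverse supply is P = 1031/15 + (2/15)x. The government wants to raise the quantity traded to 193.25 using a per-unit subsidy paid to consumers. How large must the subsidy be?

At x = 193.25, from the demand curve buyers pay Pb = 2307/7 − (10/7)·193.25 = 53.5; from the supply curve sellers need Ps = 1031/15 + (2/15)·193.25 = 94.5.
The subsidy must fill the gap: s = Ps − Pb = 94.5 − 53.5 = 41.

Required subsidy s = 41 per unit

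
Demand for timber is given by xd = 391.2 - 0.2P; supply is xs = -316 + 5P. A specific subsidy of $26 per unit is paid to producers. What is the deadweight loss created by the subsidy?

Deadweight loss = $65

Pre-subsidy: 391.2 - 0.2P = -316 + 5P gives P* = 136, x* = 364.
With the subsidy, sellers receive Ps = Pb + 26 for each unit, where Pb is the price buyers pay.
Supply in terms of Pb becomes xs = -316 + 5(Pb + 26) = -186 + 5Pb. Setting this equal to demand: 391.2 - 0.2Pb = -186 + 5Pb, so Pb = 111.
Sellers receive Ps = 111 + 26 = 137; x' = 391.2 − 0.2·111 = 369.
The subsidy expands output by 369 − 364 = 5 past the efficient level; on those units the gap between marginal cost and willingness to pay runs from 0 up to 26.
DWL = ½ × 26 × 5 = 65.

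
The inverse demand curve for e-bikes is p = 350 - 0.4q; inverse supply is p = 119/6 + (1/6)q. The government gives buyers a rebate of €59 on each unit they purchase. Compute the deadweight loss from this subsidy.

Deadweight loss = 52215/17

Pre-subsidy: 350 - 0.4q = 119/6 + (1/6)q gives q* = 9905/17 and p* = 1988/17.
With the rebate, buyers effectively pay pb = ps − 59, where ps is the price sellers receive.
On the curves, pb = 350 - 0.4q and ps = 119/6 + (1/6)q; the wedge ps − pb = 59 gives 119/6 + (1/6)q − (350 - 0.4q) = 59, so q' = 11675/17.
Then pb = 350 − 0.4·(11675/17) = 1280/17 and ps = 119/6 + (1/6)·(11675/17) = 2283/17.
The subsidy expands output by 11675/17 − 9905/17 = 1770/17 past the efficient level; on those units the gap between marginal cost and willingness to pay runs from 0 up to 59.
DWL = ½ × 59 × 1770/17 = 52215/17.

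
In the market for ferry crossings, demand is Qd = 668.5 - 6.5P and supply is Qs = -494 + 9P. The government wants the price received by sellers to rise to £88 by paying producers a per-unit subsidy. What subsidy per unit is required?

Required subsidy s = £31 per unit

At a seller price of 88, quantity supplied is -494 + 9·88 = 298.
Buyers absorb 298 only when they pay Pb with 668.5 − 6.5·Pb = 298, i.e. Pb = 57.
s = Ps − Pb = 88 − 57 = 31.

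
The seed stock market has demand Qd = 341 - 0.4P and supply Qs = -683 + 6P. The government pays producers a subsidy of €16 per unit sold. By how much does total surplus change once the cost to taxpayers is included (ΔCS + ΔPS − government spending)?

Pre-subsidy: 341 - 0.4P = -683 + 6P gives P* = 160, Q* = 277.
With the subsidy, sellers receive Ps = Pb + 16 for each unit, where Pb is the price buyers pay.
Supply in terms of Pb becomes Qs = -683 + 6(Pb + 16) = -587 + 6Pb. Setting this equal to demand: 341 - 0.4Pb = -587 + 6Pb, so Pb = 145.
Sellers receive Ps = 145 + 16 = 161; Q' = 341 − 0.4·145 = 283.
ΔCS = ½(277 + 283)(160 − 145) = 4200; ΔPS = ½(277 + 283)(161 − 160) = 280.
Government spending = 16 × 283 = 4528.
Net change = 4200 + 280 − 4528 = -48. The loss equals the DWL triangle ½·16·6.

Net change in total surplus = -€48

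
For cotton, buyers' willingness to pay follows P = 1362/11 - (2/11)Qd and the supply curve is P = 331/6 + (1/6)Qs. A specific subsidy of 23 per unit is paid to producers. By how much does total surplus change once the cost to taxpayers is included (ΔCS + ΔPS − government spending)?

Pre-subsidy: 1362/11 - (2/11)Q = 331/6 + (1/6)Q gives Q* = 197 and P* = 88.
With the subsidy, sellers receive Ps = Pb + 23 for each unit, where Pb is the price buyers pay.
On the curves, Pb = 1362/11 - (2/11)Q and Ps = 331/6 + (1/6)Q; the wedge Ps − Pb = 23 gives 331/6 + (1/6)Q − (1362/11 - (2/11)Q) = 23, so Q' = 263.
Then Pb = 1362/11 − (2/11)·263 = 76 and Ps = 331/6 + (1/6)·263 = 99.
ΔCS = ½(197 + 263)(88 − 76) = 2760; ΔPS = ½(197 + 263)(99 − 88) = 2530.
Government spending = 23 × 263 = 6049.
Net change = 2760 + 2530 − 6049 = -759. The loss equals the DWL triangle ½·23·66.

Net change in total surplus = -759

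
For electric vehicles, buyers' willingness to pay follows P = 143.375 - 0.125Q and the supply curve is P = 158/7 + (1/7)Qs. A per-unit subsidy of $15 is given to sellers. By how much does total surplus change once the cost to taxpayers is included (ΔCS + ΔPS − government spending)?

Net change in total surplus = -$420

Pre-subsidy: 143.375 - 0.125Q = 158/7 + (1/7)Q gives Q* = 451 and P* = 87.
With the subsidy, sellers receive Ps = Pb + 15 for each unit, where Pb is the price buyers pay.
On the curves, Pb = 143.375 - 0.125Q and Ps = 158/7 + (1/7)Q; the wedge Ps − Pb = 15 gives 158/7 + (1/7)Q − (143.375 - 0.125Q) = 15, so Q' = 507.
Then Pb = 143.375 − 0.125·507 = 80 and Ps = 158/7 + (1/7)·507 = 95.
ΔCS = ½(451 + 507)(87 − 80) = 3353; ΔPS = ½(451 + 507)(95 − 87) = 3832.
Government spending = 15 × 507 = 7605.
Net change = 3353 + 3832 − 7605 = -420. The loss equals the DWL triangle ½·15·56.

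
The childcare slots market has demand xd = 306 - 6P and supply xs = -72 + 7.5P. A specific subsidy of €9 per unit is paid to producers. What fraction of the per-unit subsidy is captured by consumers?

Pre-subsidy: 306 - 6P = -72 + 7.5P gives P* = 28, x* = 138.
With the subsidy, sellers receive Ps = Pb + 9 for each unit, where Pb is the price buyers pay.
Supply in terms of Pb becomes xs = -72 + 7.5(Pb + 9) = -4.5 + 7.5Pb. Setting this equal to demand: 306 - 6Pb = -4.5 + 7.5Pb, so Pb = 23.
Sellers receive Ps = 23 + 9 = 32; x' = 306 − 6·23 = 168.
Buyers' price falls by P* − Pb = 28 − 23 = 5; sellers' price rises by Ps − P* = 32 − 28 = 4.
So consumers capture 5/9 = 5/9 of each unit of subsidy.

Consumer share = 5/9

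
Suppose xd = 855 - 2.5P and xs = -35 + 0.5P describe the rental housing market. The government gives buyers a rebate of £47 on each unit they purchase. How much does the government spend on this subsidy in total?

Government cost = 74965/12

Pre-subsidy: 855 - 2.5P = -35 + 0.5P gives P* = 890/3, x* = 340/3.
With the rebate, buyers effectively pay Pb = Ps − 47, where Ps is the price sellers receive.
Demand in terms of Ps becomes xd = 855 − 2.5(Ps − 47) = 972.5 - 2.5Ps. Setting this equal to supply: 972.5 - 2.5Ps = -35 + 0.5Ps, so Ps = 2015/6.
Buyers pay Pb = 2015/6 − 47 = 1733/6; x' = -35 + 0.5·(2015/6) = 1595/12.
Government outlay = subsidy × quantity = 47 × 1595/12 = 74965/12.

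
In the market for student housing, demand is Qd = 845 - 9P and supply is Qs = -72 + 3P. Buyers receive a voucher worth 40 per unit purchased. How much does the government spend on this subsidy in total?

Pre-subsidy: 845 - 9P = -72 + 3P gives P* = 917/12, Q* = 157.25.
With the rebate, buyers effectively pay Pb = Ps − 40, where Ps is the price sellers receive.
Demand in terms of Ps becomes Qd = 845 − 9(Ps − 40) = 1205 - 9Ps. Setting this equal to supply: 1205 - 9Ps = -72 + 3Ps, so Ps = 1277/12.
Buyers pay Pb = 1277/12 − 40 = 797/12; Q' = -72 + 3·(1277/12) = 247.25.
Government outlay = subsidy × quantity = 40 × 247.25 = 9890.

Government cost = 9890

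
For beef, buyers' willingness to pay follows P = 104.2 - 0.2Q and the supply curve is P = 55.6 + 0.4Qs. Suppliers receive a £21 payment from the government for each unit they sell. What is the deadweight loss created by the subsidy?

Deadweight loss = £367.5

Pre-subsidy: 104.2 - 0.2Q = 55.6 + 0.4Q gives Q* = 81 and P* = 88.
With the subsidy, sellers receive Ps = Pb + 21 for each unit, where Pb is the price buyers pay.
On the curves, Pb = 104.2 - 0.2Q and Ps = 55.6 + 0.4Q; the wedge Ps − Pb = 21 gives 55.6 + 0.4Q − (104.2 - 0.2Q) = 21, so Q' = 116.
Then Pb = 104.2 − 0.2·116 = 81 and Ps = 55.6 + 0.4·116 = 102.
The subsidy expands output by 116 − 81 = 35 past the efficient level; on those units the gap between marginal cost and willingness to pay runs from 0 up to 21.
DWL = ½ × 21 × 35 = 367.5.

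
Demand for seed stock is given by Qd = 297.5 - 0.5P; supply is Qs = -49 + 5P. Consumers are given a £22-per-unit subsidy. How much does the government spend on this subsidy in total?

Government cost = £6072

Pre-subsidy: 297.5 - 0.5P = -49 + 5P gives P* = 63, Q* = 266.
With the rebate, buyers effectively pay Pb = Ps − 22, where Ps is the price sellers receive.
Demand in terms of Ps becomes Qd = 297.5 − 0.5(Ps − 22) = 308.5 - 0.5Ps. Setting this equal to supply: 308.5 - 0.5Ps = -49 + 5Ps, so Ps = 65.
Buyers pay Pb = 65 − 22 = 43; Q' = -49 + 5·65 = 276.
Government outlay = subsidy × quantity = 22 × 276 = 6072.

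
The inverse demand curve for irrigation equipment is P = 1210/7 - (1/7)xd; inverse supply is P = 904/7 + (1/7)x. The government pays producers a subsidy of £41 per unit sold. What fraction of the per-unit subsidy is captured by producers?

Producer share = 0.5

Pre-subsidy: 1210/7 - (1/7)x = 904/7 + (1/7)x gives x* = 153 and P* = 151.
With the subsidy, sellers receive Ps = Pb + 41 for each unit, where Pb is the price buyers pay.
On the curves, Pb = 1210/7 - (1/7)x and Ps = 904/7 + (1/7)x; the wedge Ps − Pb = 41 gives 904/7 + (1/7)x − (1210/7 - (1/7)x) = 41, so x' = 296.5.
Then Pb = 1210/7 − (1/7)·296.5 = 130.5 and Ps = 904/7 + (1/7)·296.5 = 171.5.
Buyers' price falls by P* − Pb = 151 − 130.5 = 20.5; sellers' price rises by Ps − P* = 171.5 − 151 = 20.5.
So producers capture 20.5/41 = 0.5 of each unit of subsidy.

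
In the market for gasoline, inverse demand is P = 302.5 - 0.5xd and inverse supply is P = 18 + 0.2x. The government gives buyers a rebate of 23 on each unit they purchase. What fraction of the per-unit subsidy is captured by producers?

Producer share = 2/7

Pre-subsidy: 302.5 - 0.5x = 18 + 0.2x gives x* = 2845/7 and P* = 695/7.
With the rebate, buyers effectively pay Pb = Ps − 23, where Ps is the price sellers receive.
On the curves, Pb = 302.5 - 0.5x and Ps = 18 + 0.2x; the wedge Ps − Pb = 23 gives 18 + 0.2x − (302.5 - 0.5x) = 23, so x' = 3075/7.
Then Pb = 302.5 − 0.5·(3075/7) = 580/7 and Ps = 18 + 0.2·(3075/7) = 741/7.
Buyers' price falls by P* − Pb = 695/7 − 580/7 = 115/7; sellers' price rises by Ps − P* = 741/7 − 695/7 = 46/7.
So producers capture (46/7)/23 = 2/7 of each unit of subsidy.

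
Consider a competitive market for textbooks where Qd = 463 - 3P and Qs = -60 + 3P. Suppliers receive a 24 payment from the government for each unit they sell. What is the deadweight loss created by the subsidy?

Deadweight loss = 432

Pre-subsidy: 463 - 3P = -60 + 3P gives P* = 523/6, Q* = 201.5.
With the subsidy, sellers receive Ps = Pb + 24 for each unit, where Pb is the price buyers pay.
Supply in terms of Pb becomes Qs = -60 + 3(Pb + 24) = 12 + 3Pb. Setting this equal to demand: 463 - 3Pb = 12 + 3Pb, so Pb = 451/6.
Sellers receive Ps = 451/6 + 24 = 595/6; Q' = 463 − 3·(451/6) = 237.5.
The subsidy expands output by 237.5 − 201.5 = 36 past the efficient level; on those units the gap between marginal cost and willingness to pay runs from 0 up to 24.
DWL = ½ × 24 × 36 = 432.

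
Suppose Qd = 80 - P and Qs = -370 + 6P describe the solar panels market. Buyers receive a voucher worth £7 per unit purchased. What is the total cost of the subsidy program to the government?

Government cost = £152

Pre-subsidy: 80 - P = -370 + 6P gives P* = 450/7, Q* = 110/7.
With the rebate, buyers effectively pay Pb = Ps − 7, where Ps is the price sellers receive.
Demand in terms of Ps becomes Qd = 80 − 1(Ps − 7) = 87 - Ps. Setting this equal to supply: 87 - Ps = -370 + 6Ps, so Ps = 457/7.
Buyers pay Pb = 457/7 − 7 = 408/7; Q' = -370 + 6·(457/7) = 152/7.
Government outlay = subsidy × quantity = 7 × 152/7 = 152.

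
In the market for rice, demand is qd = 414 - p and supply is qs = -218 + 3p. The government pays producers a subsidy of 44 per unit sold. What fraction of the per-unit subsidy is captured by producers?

Producer share = 0.25

Pre-subsidy: 414 - p = -218 + 3p gives p* = 158, q* = 256.
With the subsidy, sellers receive ps = pb + 44 for each unit, where pb is the price buyers pay.
Supply in terms of pb becomes qs = -218 + 3(pb + 44) = -86 + 3pb. Setting this equal to demand: 414 - pb = -86 + 3pb, so pb = 125.
Sellers receive ps = 125 + 44 = 169; q' = 414 − 1·125 = 289.
Buyers' price falls by p* − pb = 158 − 125 = 33; sellers' price rises by ps − p* = 169 − 158 = 11.
So producers capture 11/44 = 0.25 of each unit of subsidy.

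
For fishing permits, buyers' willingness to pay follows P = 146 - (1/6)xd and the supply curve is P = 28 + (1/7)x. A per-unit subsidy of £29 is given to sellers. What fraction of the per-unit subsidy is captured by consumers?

Consumer share = 7/13

Pre-subsidy: 146 - (1/6)x = 28 + (1/7)x gives x* = 4956/13 and P* = 1072/13.
With the subsidy, sellers receive Ps = Pb + 29 for each unit, where Pb is the price buyers pay.
On the curves, Pb = 146 - (1/6)x and Ps = 28 + (1/7)x; the wedge Ps − Pb = 29 gives 28 + (1/7)x − (146 - (1/6)x) = 29, so x' = 6174/13.
Then Pb = 146 − (1/6)·(6174/13) = 869/13 and Ps = 28 + (1/7)·(6174/13) = 1246/13.
Buyers' price falls by P* − Pb = 1072/13 − 869/13 = 203/13; sellers' price rises by Ps − P* = 1246/13 − 1072/13 = 174/13.
So consumers capture (203/13)/29 = 7/13 of each unit of subsidy.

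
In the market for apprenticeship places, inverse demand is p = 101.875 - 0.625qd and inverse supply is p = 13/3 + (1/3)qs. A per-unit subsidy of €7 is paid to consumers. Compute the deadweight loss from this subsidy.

Deadweight loss = 588/23

Pre-subsidy: 101.875 - 0.625q = 13/3 + (1/3)q gives q* = 2341/23 and p* = 880/23.
With the rebate, buyers effectively pay pb = ps − 7, where ps is the price sellers receive.
On the curves, pb = 101.875 - 0.625q and ps = 13/3 + (1/3)q; the wedge ps − pb = 7 gives 13/3 + (1/3)q − (101.875 - 0.625q) = 7, so q' = 2509/23.
Then pb = 101.875 − 0.625·(2509/23) = 775/23 and ps = 13/3 + (1/3)·(2509/23) = 936/23.
The subsidy expands output by 2509/23 − 2341/23 = 168/23 past the efficient level; on those units the gap between marginal cost and willingness to pay runs from 0 up to 7.
DWL = ½ × 7 × 168/23 = 588/23.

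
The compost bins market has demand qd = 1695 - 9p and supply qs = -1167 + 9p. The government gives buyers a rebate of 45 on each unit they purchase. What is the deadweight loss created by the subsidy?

Pre-subsidy: 1695 - 9p = -1167 + 9p gives p* = 159, q* = 264.
With the rebate, buyers effectively pay pb = ps − 45, where ps is the price sellers receive.
Demand in terms of ps becomes qd = 1695 − 9(ps − 45) = 2100 - 9ps. Setting this equal to supply: 2100 - 9ps = -1167 + 9ps, so ps = 181.5.
Buyers pay pb = 181.5 − 45 = 136.5; q' = -1167 + 9·181.5 = 466.5.
The subsidy expands output by 466.5 − 264 = 202.5 past the efficient level; on those units the gap between marginal cost and willingness to pay runs from 0 up to 45.
DWL = ½ × 45 × 202.5 = 4556.25.

Deadweight loss = 4556.25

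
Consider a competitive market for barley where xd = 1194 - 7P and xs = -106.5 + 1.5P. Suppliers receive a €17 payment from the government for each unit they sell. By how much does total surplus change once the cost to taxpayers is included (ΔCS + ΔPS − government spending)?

Net change in total surplus = -€178.5

Pre-subsidy: 1194 - 7P = -106.5 + 1.5P gives P* = 153, x* = 123.
With the subsidy, sellers receive Ps = Pb + 17 for each unit, where Pb is the price buyers pay.
Supply in terms of Pb becomes xs = -106.5 + 1.5(Pb + 17) = -81 + 1.5Pb. Setting this equal to demand: 1194 - 7Pb = -81 + 1.5Pb, so Pb = 150.
Sellers receive Ps = 150 + 17 = 167; x' = 1194 − 7·150 = 144.
ΔCS = ½(123 + 144)(153 − 150) = 400.5; ΔPS = ½(123 + 144)(167 − 153) = 1869.
Government spending = 17 × 144 = 2448.
Net change = 400.5 + 1869 − 2448 = -178.5. The loss equals the DWL triangle ½·17·21.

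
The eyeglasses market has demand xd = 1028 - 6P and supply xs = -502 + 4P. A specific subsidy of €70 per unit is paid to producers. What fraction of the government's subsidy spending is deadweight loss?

DWL / government spending = 42/139

Pre-subsidy: 1028 - 6P = -502 + 4P gives P* = 153, x* = 110.
With the subsidy, sellers receive Ps = Pb + 70 for each unit, where Pb is the price buyers pay.
Supply in terms of Pb becomes xs = -502 + 4(Pb + 70) = -222 + 4Pb. Setting this equal to demand: 1028 - 6Pb = -222 + 4Pb, so Pb = 125.
Sellers receive Ps = 125 + 70 = 195; x' = 1028 − 6·125 = 278.
ΔCS = ½(110 + 278)(153 − 125) = 5432; ΔPS = ½(110 + 278)(195 − 153) = 8148.
Government spending = 70 × 278 = 19460.
DWL = ½ × 70 × (278 − 110) = 5880; fraction = 5880 / 19460 = 42/139.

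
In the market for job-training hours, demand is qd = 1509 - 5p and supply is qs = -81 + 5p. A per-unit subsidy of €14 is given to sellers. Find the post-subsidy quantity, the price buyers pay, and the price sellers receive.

q' = 749; buyers pay €152; sellers receive €166

Pre-subsidy: 1509 - 5p = -81 + 5p gives p* = 159, q* = 714.
With the subsidy, sellers receive ps = pb + 14 for each unit, where pb is the price buyers pay.
Supply in terms of pb becomes qs = -81 + 5(pb + 14) = -11 + 5pb. Setting this equal to demand: 1509 - 5pb = -11 + 5pb, so pb = 152.
Sellers receive ps = 152 + 14 = 166; q' = 1509 − 5·152 = 749.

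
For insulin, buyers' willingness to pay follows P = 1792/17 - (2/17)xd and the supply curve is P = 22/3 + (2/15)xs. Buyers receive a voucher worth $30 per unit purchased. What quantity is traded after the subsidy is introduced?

x' = 510.3125

Pre-subsidy: 1792/17 - (2/17)x = 22/3 + (2/15)x gives x* = 390.78125 and P* = 59.4375.
With the rebate, buyers effectively pay Pb = Ps − 30, where Ps is the price sellers receive.
On the curves, Pb = 1792/17 - (2/17)x and Ps = 22/3 + (2/15)x; the wedge Ps − Pb = 30 gives 22/3 + (2/15)x − (1792/17 - (2/17)x) = 30, so x' = 510.3125.
Then Pb = 1792/17 − (2/17)·510.3125 = 45.375 and Ps = 22/3 + (2/15)·510.3125 = 75.375.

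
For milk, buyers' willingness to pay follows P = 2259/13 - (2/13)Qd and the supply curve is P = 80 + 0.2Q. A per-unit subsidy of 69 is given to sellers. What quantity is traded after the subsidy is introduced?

Pre-subsidy: 2259/13 - (2/13)Q = 80 + 0.2Q gives Q* = 265 and P* = 133.
With the subsidy, sellers receive Ps = Pb + 69 for each unit, where Pb is the price buyers pay.
On the curves, Pb = 2259/13 - (2/13)Q and Ps = 80 + 0.2Q; the wedge Ps − Pb = 69 gives 80 + 0.2Q − (2259/13 - (2/13)Q) = 69, so Q' = 460.
Then Pb = 2259/13 − (2/13)·460 = 103 and Ps = 80 + 0.2·460 = 172.

Q' = 460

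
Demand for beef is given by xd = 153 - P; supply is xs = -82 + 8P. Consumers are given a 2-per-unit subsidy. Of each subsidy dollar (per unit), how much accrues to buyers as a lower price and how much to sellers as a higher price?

Buyers gain 16/9 per unit; sellers gain 2/9 per unit

Pre-subsidy: 153 - P = -82 + 8P gives P* = 235/9, x* = 1142/9.
With the rebate, buyers effectively pay Pb = Ps − 2, where Ps is the price sellers receive.
Demand in terms of Ps becomes xd = 153 − 1(Ps − 2) = 155 - Ps. Setting this equal to supply: 155 - Ps = -82 + 8Ps, so Ps = 79/3.
Buyers pay Pb = 79/3 − 2 = 73/3; x' = -82 + 8·(79/3) = 386/3.
Buyers' price falls by P* − Pb = 235/9 − 73/3 = 16/9; sellers' price rises by Ps − P* = 79/3 − 235/9 = 2/9.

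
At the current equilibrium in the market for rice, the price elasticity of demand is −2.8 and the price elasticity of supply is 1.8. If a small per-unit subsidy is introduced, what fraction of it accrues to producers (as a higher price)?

Producer share = 14/23

For a small subsidy around the equilibrium, the benefit split depends on the relative slopes, which at a point are proportional to the elasticities.
Buyer share = εs/(εs + |εd|) = 1.8/(1.8 + 2.8) = 9/23; seller share = |εd|/(εs + |εd|) = 14/23.
So producers capture 14/23 of the subsidy.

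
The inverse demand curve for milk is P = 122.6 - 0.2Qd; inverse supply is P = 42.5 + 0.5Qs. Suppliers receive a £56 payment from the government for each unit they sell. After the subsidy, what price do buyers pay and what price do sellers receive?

Pre-subsidy: 122.6 - 0.2Q = 42.5 + 0.5Q gives Q* = 801/7 and P* = 698/7.
With the subsidy, sellers receive Ps = Pb + 56 for each unit, where Pb is the price buyers pay.
On the curves, Pb = 122.6 - 0.2Q and Ps = 42.5 + 0.5Q; the wedge Ps − Pb = 56 gives 42.5 + 0.5Q − (122.6 - 0.2Q) = 56, so Q' = 1361/7.
Then Pb = 122.6 − 0.2·(1361/7) = 586/7 and Ps = 42.5 + 0.5·(1361/7) = 978/7.

Buyers pay 586/7; sellers receive 978/7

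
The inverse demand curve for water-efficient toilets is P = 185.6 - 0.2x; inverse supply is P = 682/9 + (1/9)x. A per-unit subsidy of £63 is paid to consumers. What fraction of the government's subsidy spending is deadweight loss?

Pre-subsidy: 185.6 - 0.2x = 682/9 + (1/9)x gives x* = 353 and P* = 115.
With the rebate, buyers effectively pay Pb = Ps − 63, where Ps is the price sellers receive.
On the curves, Pb = 185.6 - 0.2x and Ps = 682/9 + (1/9)x; the wedge Ps − Pb = 63 gives 682/9 + (1/9)x − (185.6 - 0.2x) = 63, so x' = 555.5.
Then Pb = 185.6 − 0.2·555.5 = 74.5 and Ps = 682/9 + (1/9)·555.5 = 137.5.
ΔCS = ½(353 + 555.5)(115 − 74.5) = 18397.125; ΔPS = ½(353 + 555.5)(137.5 − 115) = 10220.625.
Government spending = 63 × 555.5 = 34996.5.
DWL = ½ × 63 × (555.5 − 353) = 6378.75; fraction = 6378.75 / 34996.5 = 405/2222.

DWL / government spending = 405/2222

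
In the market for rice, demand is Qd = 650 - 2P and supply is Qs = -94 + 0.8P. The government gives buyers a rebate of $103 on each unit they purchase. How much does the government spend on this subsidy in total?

Pre-subsidy: 650 - 2P = -94 + 0.8P gives P* = 1860/7, Q* = 830/7.
With the rebate, buyers effectively pay Pb = Ps − 103, where Ps is the price sellers receive.
Demand in terms of Ps becomes Qd = 650 − 2(Ps − 103) = 856 - 2Ps. Setting this equal to supply: 856 - 2Ps = -94 + 0.8Ps, so Ps = 2375/7.
Buyers pay Pb = 2375/7 − 103 = 1654/7; Q' = -94 + 0.8·(2375/7) = 1242/7.
Government outlay = subsidy × quantity = 103 × 1242/7 = 127926/7.

Government cost = 127926/7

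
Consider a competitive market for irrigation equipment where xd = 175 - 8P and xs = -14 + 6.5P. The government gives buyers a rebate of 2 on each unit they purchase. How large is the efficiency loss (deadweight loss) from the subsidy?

Deadweight loss = 208/29

Pre-subsidy: 175 - 8P = -14 + 6.5P gives P* = 378/29, x* = 2051/29.
With the rebate, buyers effectively pay Pb = Ps − 2, where Ps is the price sellers receive.
Demand in terms of Ps becomes xd = 175 − 8(Ps − 2) = 191 - 8Ps. Setting this equal to supply: 191 - 8Ps = -14 + 6.5Ps, so Ps = 410/29.
Buyers pay Pb = 410/29 − 2 = 352/29; x' = -14 + 6.5·(410/29) = 2259/29.
The subsidy expands output by 2259/29 − 2051/29 = 208/29 past the efficient level; on those units the gap between marginal cost and willingness to pay runs from 0 up to 2.
DWL = ½ × 2 × 208/29 = 208/29.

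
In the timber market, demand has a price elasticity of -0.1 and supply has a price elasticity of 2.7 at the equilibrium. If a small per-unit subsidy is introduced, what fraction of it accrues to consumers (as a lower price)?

For a small subsidy around the equilibrium, the benefit split depends on the relative slopes, which at a point are proportional to the elasticities.
Buyer share = εs/(εs + |εd|) = 2.7/(2.7 + 0.1) = 27/28; seller share = |εd|/(εs + |εd|) = 1/28.

Consumer share = 27/28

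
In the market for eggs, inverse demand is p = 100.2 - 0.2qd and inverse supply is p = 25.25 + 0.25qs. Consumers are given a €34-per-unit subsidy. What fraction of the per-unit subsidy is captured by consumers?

Consumer share = 4/9

Pre-subsidy: 100.2 - 0.2q = 25.25 + 0.25q gives q* = 1499/9 and p* = 602/9.
With the rebate, buyers effectively pay pb = ps − 34, where ps is the price sellers receive.
On the curves, pb = 100.2 - 0.2q and ps = 25.25 + 0.25q; the wedge ps − pb = 34 gives 25.25 + 0.25q − (100.2 - 0.2q) = 34, so q' = 2179/9.
Then pb = 100.2 − 0.2·(2179/9) = 466/9 and ps = 25.25 + 0.25·(2179/9) = 772/9.
Buyers' price falls by p* − pb = 602/9 − 466/9 = 136/9; sellers' price rises by ps − p* = 772/9 − 602/9 = 170/9.
So consumers capture (136/9)/34 = 4/9 of each unit of subsidy.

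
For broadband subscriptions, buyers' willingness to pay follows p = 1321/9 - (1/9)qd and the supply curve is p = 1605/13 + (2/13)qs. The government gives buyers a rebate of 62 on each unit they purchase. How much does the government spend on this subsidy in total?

Government cost = 19964

Pre-subsidy: 1321/9 - (1/9)q = 1605/13 + (2/13)q gives q* = 88 and p* = 137.
With the rebate, buyers effectively pay pb = ps − 62, where ps is the price sellers receive.
On the curves, pb = 1321/9 - (1/9)q and ps = 1605/13 + (2/13)q; the wedge ps − pb = 62 gives 1605/13 + (2/13)q − (1321/9 - (1/9)q) = 62, so q' = 322.
Then pb = 1321/9 − (1/9)·322 = 111 and ps = 1605/13 + (2/13)·322 = 173.
Government outlay = subsidy × quantity = 62 × 322 = 19964.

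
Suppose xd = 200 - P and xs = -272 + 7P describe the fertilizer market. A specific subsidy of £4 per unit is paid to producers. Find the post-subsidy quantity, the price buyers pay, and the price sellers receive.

Pre-subsidy: 200 - P = -272 + 7P gives P* = 59, x* = 141.
With the subsidy, sellers receive Ps = Pb + 4 for each unit, where Pb is the price buyers pay.
Supply in terms of Pb becomes xs = -272 + 7(Pb + 4) = -244 + 7Pb. Setting this equal to demand: 200 - Pb = -244 + 7Pb, so Pb = 55.5.
Sellers receive Ps = 55.5 + 4 = 59.5; x' = 200 − 1·55.5 = 144.5.

x' = 144.5; buyers pay £55.5; sellers receive £59.5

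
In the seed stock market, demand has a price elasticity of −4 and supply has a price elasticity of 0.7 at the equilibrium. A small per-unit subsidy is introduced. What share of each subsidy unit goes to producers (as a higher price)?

Producer share = 40/47

For a small subsidy around the equilibrium, the benefit split depends on the relative slopes, which at a point are proportional to the elasticities.
Buyer share = εs/(εs + |εd|) = 0.7/(0.7 + 4) = 7/47; seller share = |εd|/(εs + |εd|) = 40/47.
So producers capture 40/47 of the subsidy.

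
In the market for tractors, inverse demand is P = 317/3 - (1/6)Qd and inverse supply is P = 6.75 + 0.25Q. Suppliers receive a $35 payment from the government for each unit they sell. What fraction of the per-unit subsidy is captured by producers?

Pre-subsidy: 317/3 - (1/6)Q = 6.75 + 0.25Q gives Q* = 237.4 and P* = 66.1.
With the subsidy, sellers receive Ps = Pb + 35 for each unit, where Pb is the price buyers pay.
On the curves, Pb = 317/3 - (1/6)Q and Ps = 6.75 + 0.25Q; the wedge Ps − Pb = 35 gives 6.75 + 0.25Q − (317/3 - (1/6)Q) = 35, so Q' = 321.4.
Then Pb = 317/3 − (1/6)·321.4 = 52.1 and Ps = 6.75 + 0.25·321.4 = 87.1.
Buyers' price falls by P* − Pb = 66.1 − 52.1 = 14; sellers' price rises by Ps − P* = 87.1 − 66.1 = 21.
So producers capture 21/35 = 0.6 of each unit of subsidy.

Producer share = 0.6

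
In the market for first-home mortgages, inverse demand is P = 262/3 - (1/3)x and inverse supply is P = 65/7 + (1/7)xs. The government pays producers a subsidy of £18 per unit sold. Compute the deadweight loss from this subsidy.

Pre-subsidy: 262/3 - (1/3)x = 65/7 + (1/7)x gives x* = 163.9 and P* = 32.7.
With the subsidy, sellers receive Ps = Pb + 18 for each unit, where Pb is the price buyers pay.
On the curves, Pb = 262/3 - (1/3)x and Ps = 65/7 + (1/7)x; the wedge Ps − Pb = 18 gives 65/7 + (1/7)x − (262/3 - (1/3)x) = 18, so x' = 201.7.
Then Pb = 262/3 − (1/3)·201.7 = 20.1 and Ps = 65/7 + (1/7)·201.7 = 38.1.
The subsidy expands output by 201.7 − 163.9 = 37.8 past the efficient level; on those units the gap between marginal cost and willingness to pay runs from 0 up to 18.
DWL = ½ × 18 × 37.8 = 340.2.

Deadweight loss = £340.2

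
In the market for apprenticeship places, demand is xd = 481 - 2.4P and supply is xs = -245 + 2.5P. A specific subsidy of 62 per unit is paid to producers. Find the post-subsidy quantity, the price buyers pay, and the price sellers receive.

Pre-subsidy: 481 - 2.4P = -245 + 2.5P gives P* = 7260/49, x* = 6145/49.
With the subsidy, sellers receive Ps = Pb + 62 for each unit, where Pb is the price buyers pay.
Supply in terms of Pb becomes xs = -245 + 2.5(Pb + 62) = -90 + 2.5Pb. Setting this equal to demand: 481 - 2.4Pb = -90 + 2.5Pb, so Pb = 5710/49.
Sellers receive Ps = 5710/49 + 62 = 8748/49; x' = 481 − 2.4·(5710/49) = 9865/49.

x' = 9865/49; buyers pay 5710/49; sellers receive 8748/49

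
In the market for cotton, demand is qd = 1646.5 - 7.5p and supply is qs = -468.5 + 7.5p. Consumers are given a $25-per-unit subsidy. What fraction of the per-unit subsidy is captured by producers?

Pre-subsidy: 1646.5 - 7.5p = -468.5 + 7.5p gives p* = 141, q* = 589.
With the rebate, buyers effectively pay pb = ps − 25, where ps is the price sellers receive.
Demand in terms of ps becomes qd = 1646.5 − 7.5(ps − 25) = 1834 - 7.5ps. Setting this equal to supply: 1834 - 7.5ps = -468.5 + 7.5ps, so ps = 153.5.
Buyers pay pb = 153.5 − 25 = 128.5; q' = -468.5 + 7.5·153.5 = 682.75.
Buyers' price falls by p* − pb = 141 − 128.5 = 12.5; sellers' price rises by ps − p* = 153.5 − 141 = 12.5.
So producers capture 12.5/25 = 0.5 of each unit of subsidy.

Producer share = 0.5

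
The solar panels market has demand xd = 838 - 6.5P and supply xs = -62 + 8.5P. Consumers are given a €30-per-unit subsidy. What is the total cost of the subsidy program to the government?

Government cost = €16755

Pre-subsidy: 838 - 6.5P = -62 + 8.5P gives P* = 60, x* = 448.
With the rebate, buyers effectively pay Pb = Ps − 30, where Ps is the price sellers receive.
Demand in terms of Ps becomes xd = 838 − 6.5(Ps − 30) = 1033 - 6.5Ps. Setting this equal to supply: 1033 - 6.5Ps = -62 + 8.5Ps, so Ps = 73.
Buyers pay Pb = 73 − 30 = 43; x' = -62 + 8.5·73 = 558.5.
Government outlay = subsidy × quantity = 30 × 558.5 = 16755.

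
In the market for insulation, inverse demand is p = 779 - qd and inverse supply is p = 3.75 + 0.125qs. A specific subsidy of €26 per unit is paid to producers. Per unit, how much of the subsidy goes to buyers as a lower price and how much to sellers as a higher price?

Buyers gain 208/9 per unit; sellers gain 26/9 per unit

Pre-subsidy: 779 - q = 3.75 + 0.125q gives q* = 6202/9 and p* = 809/9.
With the subsidy, sellers receive ps = pb + 26 for each unit, where pb is the price buyers pay.
On the curves, pb = 779 - q and ps = 3.75 + 0.125q; the wedge ps − pb = 26 gives 3.75 + 0.125q − (779 - q) = 26, so q' = 6410/9.
Then pb = 779 − 1·(6410/9) = 601/9 and ps = 3.75 + 0.125·(6410/9) = 835/9.
Buyers' price falls by p* − pb = 809/9 − 601/9 = 208/9; sellers' price rises by ps − p* = 835/9 − 809/9 = 26/9.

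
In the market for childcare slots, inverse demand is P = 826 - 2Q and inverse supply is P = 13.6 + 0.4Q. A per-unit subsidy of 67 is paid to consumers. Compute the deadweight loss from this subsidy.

Deadweight loss = 22445/24

Pre-subsidy: 826 - 2Q = 13.6 + 0.4Q gives Q* = 338.5 and P* = 149.
With the rebate, buyers effectively pay Pb = Ps − 67, where Ps is the price sellers receive.
On the curves, Pb = 826 - 2Q and Ps = 13.6 + 0.4Q; the wedge Ps − Pb = 67 gives 13.6 + 0.4Q − (826 - 2Q) = 67, so Q' = 4397/12.
Then Pb = 826 − 2·(4397/12) = 559/6 and Ps = 13.6 + 0.4·(4397/12) = 961/6.
The subsidy expands output by 4397/12 − 338.5 = 335/12 past the efficient level; on those units the gap between marginal cost and willingness to pay runs from 0 up to 67.
DWL = ½ × 67 × 335/12 = 22445/24.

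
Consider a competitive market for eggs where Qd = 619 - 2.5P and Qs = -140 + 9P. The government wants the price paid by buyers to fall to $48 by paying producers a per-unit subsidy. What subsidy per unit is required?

Required subsidy s = $23 per unit

At a buyer price of 48, quantity demanded is 619 − 2.5·48 = 499.
Sellers supply 499 only when they receive Ps with -140 + 9·Ps = 499, i.e. Ps = 71.
s = Ps − Pb = 71 − 48 = 23.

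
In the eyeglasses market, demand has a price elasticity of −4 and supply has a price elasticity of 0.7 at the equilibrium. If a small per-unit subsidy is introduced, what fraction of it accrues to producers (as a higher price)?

Producer share = 40/47

For a small subsidy around the equilibrium, the benefit split depends on the relative slopes, which at a point are proportional to the elasticities.
Buyer share = εs/(εs + |εd|) = 0.7/(0.7 + 4) = 7/47; seller share = |εd|/(εs + |εd|) = 40/47.
So producers capture 40/47 of the subsidy.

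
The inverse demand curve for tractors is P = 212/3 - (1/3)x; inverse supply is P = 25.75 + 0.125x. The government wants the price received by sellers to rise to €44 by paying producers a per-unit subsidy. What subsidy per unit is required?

At a seller price of 44, quantity supplied is -206 + 8·44 = 146.
Buyers absorb 146 only when they pay Pb = 212/3 − (1/3)·146 = 22.
s = Ps − Pb = 44 − 22 = 22.

Required subsidy s = €22 per unit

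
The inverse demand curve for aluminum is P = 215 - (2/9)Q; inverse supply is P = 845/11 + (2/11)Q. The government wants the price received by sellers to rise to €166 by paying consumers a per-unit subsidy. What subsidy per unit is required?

At a seller price of 166, quantity supplied is -422.5 + 5.5·166 = 490.5.
Buyers absorb 490.5 only when they pay Pb = 215 − (2/9)·490.5 = 106.
s = Ps − Pb = 166 − 106 = 60.

Required subsidy s = €60 per unit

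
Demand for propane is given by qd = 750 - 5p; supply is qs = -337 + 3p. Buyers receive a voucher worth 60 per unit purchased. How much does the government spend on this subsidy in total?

Government cost = 10987.5

Pre-subsidy: 750 - 5p = -337 + 3p gives p* = 135.875, q* = 70.625.
With the rebate, buyers effectively pay pb = ps − 60, where ps is the price sellers receive.
Demand in terms of ps becomes qd = 750 − 5(ps − 60) = 1050 - 5ps. Setting this equal to supply: 1050 - 5ps = -337 + 3ps, so ps = 173.375.
Buyers pay pb = 173.375 − 60 = 113.375; q' = -337 + 3·173.375 = 183.125.
Government outlay = subsidy × quantity = 60 × 183.125 = 10987.5.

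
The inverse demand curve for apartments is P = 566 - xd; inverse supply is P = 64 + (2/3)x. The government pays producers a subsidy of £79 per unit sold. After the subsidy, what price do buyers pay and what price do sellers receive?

Buyers pay £217.4; sellers receive £296.4

Pre-subsidy: 566 - x = 64 + (2/3)x gives x* = 301.2 and P* = 264.8.
With the subsidy, sellers receive Ps = Pb + 79 for each unit, where Pb is the price buyers pay.
On the curves, Pb = 566 - x and Ps = 64 + (2/3)x; the wedge Ps − Pb = 79 gives 64 + (2/3)x − (566 - x) = 79, so x' = 348.6.
Then Pb = 566 − 1·348.6 = 217.4 and Ps = 64 + (2/3)·348.6 = 296.4.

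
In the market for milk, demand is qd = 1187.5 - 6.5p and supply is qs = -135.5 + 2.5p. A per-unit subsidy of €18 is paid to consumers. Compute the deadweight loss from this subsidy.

Pre-subsidy: 1187.5 - 6.5p = -135.5 + 2.5p gives p* = 147, q* = 232.
With the rebate, buyers effectively pay pb = ps − 18, where ps is the price sellers receive.
Demand in terms of ps becomes qd = 1187.5 − 6.5(ps − 18) = 1304.5 - 6.5ps. Setting this equal to supply: 1304.5 - 6.5ps = -135.5 + 2.5ps, so ps = 160.
Buyers pay pb = 160 − 18 = 142; q' = -135.5 + 2.5·160 = 264.5.
The subsidy expands output by 264.5 − 232 = 32.5 past the efficient level; on those units the gap between marginal cost and willingness to pay runs from 0 up to 18.
DWL = ½ × 18 × 32.5 = 292.5.

Deadweight loss = €292.5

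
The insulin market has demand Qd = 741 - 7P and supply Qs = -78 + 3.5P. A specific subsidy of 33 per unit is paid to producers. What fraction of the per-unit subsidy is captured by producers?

Pre-subsidy: 741 - 7P = -78 + 3.5P gives P* = 78, Q* = 195.
With the subsidy, sellers receive Ps = Pb + 33 for each unit, where Pb is the price buyers pay.
Supply in terms of Pb becomes Qs = -78 + 3.5(Pb + 33) = 37.5 + 3.5Pb. Setting this equal to demand: 741 - 7Pb = 37.5 + 3.5Pb, so Pb = 67.
Sellers receive Ps = 67 + 33 = 100; Q' = 741 − 7·67 = 272.
Buyers' price falls by P* − Pb = 78 − 67 = 11; sellers' price rises by Ps − P* = 100 − 78 = 22.
So producers capture 22/33 = 2/3 of each unit of subsidy.

Producer share = 2/3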